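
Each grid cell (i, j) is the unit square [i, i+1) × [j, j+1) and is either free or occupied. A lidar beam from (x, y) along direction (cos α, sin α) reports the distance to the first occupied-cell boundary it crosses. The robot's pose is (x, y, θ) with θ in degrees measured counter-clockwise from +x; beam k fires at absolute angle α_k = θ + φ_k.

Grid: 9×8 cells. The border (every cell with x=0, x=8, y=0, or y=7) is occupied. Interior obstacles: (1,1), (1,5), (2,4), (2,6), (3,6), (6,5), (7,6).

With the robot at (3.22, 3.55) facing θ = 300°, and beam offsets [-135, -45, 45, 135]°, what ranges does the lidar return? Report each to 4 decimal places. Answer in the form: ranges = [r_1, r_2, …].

ranges = [2.2983, 2.6400, 4.9486, 2.5364]

beam 1: φ=-135°, α=165°
  dir = (cos 165°, sin 165°) = (-0.9659, 0.2588); from cell (3,3)
  next x-line at t=0.2278, next y-line at t=1.7387; Δt_x=1.0353, Δt_y=3.8637
    x: enter (2,3) at t=0.2278
    x: enter (1,3) at t=1.2630
    y: enter (1,4) at t=1.7387
    x: enter (0,4) at t=2.2983 ← occupied
  → r_1 = 2.2983
beam 2: φ=-45°, α=255°
  dir = (cos 255°, sin 255°) = (-0.2588, -0.9659); from cell (3,3)
  next x-line at t=0.8500, next y-line at t=0.5694; Δt_x=3.8637, Δt_y=1.0353
    y: enter (3,2) at t=0.5694
    x: enter (2,2) at t=0.8500
    y: enter (2,1) at t=1.6047
    y: enter (2,0) at t=2.6400 ← occupied
  → r_2 = 2.6400
beam 3: φ=45°, α=345°
  dir = (cos 345°, sin 345°) = (0.9659, -0.2588); from cell (3,3)
  next x-line at t=0.8075, next y-line at t=2.1250; Δt_x=1.0353, Δt_y=3.8637
    x: enter (4,3) at t=0.8075
    x: enter (5,3) at t=1.8428
    y: enter (5,2) at t=2.1250
    x: enter (6,2) at t=2.8781
    x: enter (7,2) at t=3.9133
    x: enter (8,2) at t=4.9486 ← occupied
  → r_3 = 4.9486
beam 4: φ=135°, α=75°
  dir = (cos 75°, sin 75°) = (0.2588, 0.9659); from cell (3,3)
  next x-line at t=3.0137, next y-line at t=0.4659; Δt_x=3.8637, Δt_y=1.0353
    y: enter (3,4) at t=0.4659
    y: enter (3,5) at t=1.5012
    y: enter (3,6) at t=2.5364 ← occupied
  → r_4 = 2.5364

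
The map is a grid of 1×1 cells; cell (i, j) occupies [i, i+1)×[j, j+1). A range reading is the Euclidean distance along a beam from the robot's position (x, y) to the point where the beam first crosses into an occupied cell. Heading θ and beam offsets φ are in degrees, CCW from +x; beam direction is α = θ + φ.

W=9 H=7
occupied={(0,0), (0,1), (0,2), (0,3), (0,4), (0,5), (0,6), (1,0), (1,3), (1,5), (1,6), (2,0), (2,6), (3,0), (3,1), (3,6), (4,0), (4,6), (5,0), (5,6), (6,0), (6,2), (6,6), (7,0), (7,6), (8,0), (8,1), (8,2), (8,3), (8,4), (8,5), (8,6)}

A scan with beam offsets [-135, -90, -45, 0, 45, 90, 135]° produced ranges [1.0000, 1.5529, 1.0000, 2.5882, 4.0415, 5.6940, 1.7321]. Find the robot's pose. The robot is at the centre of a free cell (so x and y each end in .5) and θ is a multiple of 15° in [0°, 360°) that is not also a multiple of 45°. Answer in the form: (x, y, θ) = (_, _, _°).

Candidates: 31 free-cell centres × 16 headings = 496 poses. Raycast each; keep the one whose scan matches to 4 dp.
  (7.5, 2.5, 165°): beam 1 = 0.5774 ≠ 1.0000 ✗
  (4.5, 3.5, 15°): beam 1 = 1.7321 ≠ 1.0000 ✗
  (1.5, 4.5, 105°): beam 1 = 7.0000 ≠ 1.0000 ✗
  …
  (2.5, 4.5, 285°): r_1=1.0000, r_2=1.5529, r_3=1.0000, r_4=2.5882, r_5=4.0415, r_6=5.6940, r_7=1.7321 — all match ✓
Unique over the lattice → pose = (2.5, 4.5, 285°).

(x, y, θ) = (2.5, 4.5, 285°)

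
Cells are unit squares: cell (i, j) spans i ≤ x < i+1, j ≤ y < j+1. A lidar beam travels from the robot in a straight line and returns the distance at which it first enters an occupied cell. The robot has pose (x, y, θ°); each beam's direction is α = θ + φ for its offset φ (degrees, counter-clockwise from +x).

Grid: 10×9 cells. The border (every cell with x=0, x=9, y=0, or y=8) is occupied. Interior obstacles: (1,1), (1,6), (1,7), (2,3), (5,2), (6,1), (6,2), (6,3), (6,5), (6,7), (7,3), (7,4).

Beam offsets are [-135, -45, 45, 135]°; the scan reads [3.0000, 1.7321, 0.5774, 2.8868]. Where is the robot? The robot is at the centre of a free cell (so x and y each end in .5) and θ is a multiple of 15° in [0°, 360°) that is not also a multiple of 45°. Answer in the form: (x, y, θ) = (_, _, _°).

(x, y, θ) = (5.5, 5.5, 345°)

The pose lattice has 44·16 = 704 candidates. Test each by forward raycasting.
  (3.5, 7.5, 15°): beam 1 = 5.0000 ≠ 3.0000 ✗
  (4.5, 7.5, 165°): beam 1 = 1.0000 ≠ 3.0000 ✗
  (5.5, 4.5, 240°): beam 1 = 3.6235 ≠ 3.0000 ✗
  (1.5, 4.5, 195°): beam 1 = 4.0415 ≠ 3.0000 ✗
  …
  (5.5, 5.5, 345°): r_1=3.0000, r_2=1.7321, r_3=0.5774, r_4=2.8868 — all match ✓
Only this pose fits every beam.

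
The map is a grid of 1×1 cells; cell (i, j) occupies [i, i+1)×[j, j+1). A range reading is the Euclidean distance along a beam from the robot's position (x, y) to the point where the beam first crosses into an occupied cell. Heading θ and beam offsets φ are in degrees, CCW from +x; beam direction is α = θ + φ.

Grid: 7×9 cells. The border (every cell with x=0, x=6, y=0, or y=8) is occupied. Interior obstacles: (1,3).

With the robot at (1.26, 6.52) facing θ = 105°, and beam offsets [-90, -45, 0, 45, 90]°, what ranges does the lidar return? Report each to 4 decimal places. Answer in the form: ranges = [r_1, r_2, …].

beam 1: φ=-90°, α=15°
  direction (0.9659, 0.2588); cell (1,6); t to first gridline: x 0.7661, y 1.8546 (then +1.0353 / +3.8637)
    (2,6) via x @ 0.7661
    (3,6) via x @ 1.8014
    (3,7) via y @ 1.8546
    (4,7) via x @ 2.8367
    (5,7) via x @ 3.8719
    (6,7) via x @ 4.9072  # hit
  → r_1 = 4.9072
beam 2: φ=-45°, α=60°
  direction (0.5000, 0.8660); cell (1,6); t to first gridline: x 1.4800, y 0.5543 (then +2.0000 / +1.1547)
    (1,7) via y @ 0.5543
    (2,7) via x @ 1.4800
    (2,8) via y @ 1.7090  # hit
  → r_2 = 1.7090
beam 3: φ=0°, α=105°
  direction (-0.2588, 0.9659); cell (1,6); t to first gridline: x 1.0046, y 0.4969 (then +3.8637 / +1.0353)
    (1,7) via y @ 0.4969
    (0,7) via x @ 1.0046  # hit
  → r_3 = 1.0046
beam 4: φ=45°, α=150°
  direction (-0.8660, 0.5000); cell (1,6); t to first gridline: x 0.3002, y 0.9600 (then +1.1547 / +2.0000)
    (0,6) via x @ 0.3002  # hit
  → r_4 = 0.3002
beam 5: φ=90°, α=195°
  direction (-0.9659, -0.2588); cell (1,6); t to first gridline: x 0.2692, y 2.0091 (then +1.0353 / +3.8637)
    (0,6) via x @ 0.2692  # hit
  → r_5 = 0.2692

ranges = [4.9072, 1.7090, 1.0046, 0.3002, 0.2692]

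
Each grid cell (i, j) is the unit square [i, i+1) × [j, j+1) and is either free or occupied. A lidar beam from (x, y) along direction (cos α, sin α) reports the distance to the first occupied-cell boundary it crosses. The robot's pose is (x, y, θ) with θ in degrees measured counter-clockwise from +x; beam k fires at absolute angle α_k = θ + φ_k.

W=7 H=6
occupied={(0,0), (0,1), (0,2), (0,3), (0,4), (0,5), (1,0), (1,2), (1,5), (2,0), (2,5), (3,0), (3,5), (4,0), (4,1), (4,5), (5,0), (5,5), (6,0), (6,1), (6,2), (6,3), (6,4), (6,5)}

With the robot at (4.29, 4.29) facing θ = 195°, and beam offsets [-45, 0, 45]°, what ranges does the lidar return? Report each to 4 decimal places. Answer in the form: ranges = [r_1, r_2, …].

beam 1: φ=-45°, α=150°
  cosα=-0.8660 sinα=0.5000 | (4,4) | tMaxX 0.3349 tMaxY 1.4200 | tΔX 1.1547 tΔY 2.0000
    t=0.3349 [x] (3,4)
    t=1.4200 [y] (3,5) — stop
  → r_1 = 1.4200
beam 2: φ=0°, α=195°
  cosα=-0.9659 sinα=-0.2588 | (4,4) | tMaxX 0.3002 tMaxY 1.1205 | tΔX 1.0353 tΔY 3.8637
    t=0.3002 [x] (3,4)
    t=1.1205 [y] (3,3)
    t=1.3355 [x] (2,3)
    t=2.3708 [x] (1,3)
    t=3.4061 [x] (0,3) — stop
  → r_2 = 3.4061
beam 3: φ=45°, α=240°
  cosα=-0.5000 sinα=-0.8660 | (4,4) | tMaxX 0.5800 tMaxY 0.3349 | tΔX 2.0000 tΔY 1.1547
    t=0.3349 [y] (4,3)
    t=0.5800 [x] (3,3)
    t=1.4896 [y] (3,2)
    t=2.5800 [x] (2,2)
    t=2.6443 [y] (2,1)
    t=3.7990 [y] (2,0) — stop
  → r_3 = 3.7990

ranges = [1.4200, 3.4061, 3.7990]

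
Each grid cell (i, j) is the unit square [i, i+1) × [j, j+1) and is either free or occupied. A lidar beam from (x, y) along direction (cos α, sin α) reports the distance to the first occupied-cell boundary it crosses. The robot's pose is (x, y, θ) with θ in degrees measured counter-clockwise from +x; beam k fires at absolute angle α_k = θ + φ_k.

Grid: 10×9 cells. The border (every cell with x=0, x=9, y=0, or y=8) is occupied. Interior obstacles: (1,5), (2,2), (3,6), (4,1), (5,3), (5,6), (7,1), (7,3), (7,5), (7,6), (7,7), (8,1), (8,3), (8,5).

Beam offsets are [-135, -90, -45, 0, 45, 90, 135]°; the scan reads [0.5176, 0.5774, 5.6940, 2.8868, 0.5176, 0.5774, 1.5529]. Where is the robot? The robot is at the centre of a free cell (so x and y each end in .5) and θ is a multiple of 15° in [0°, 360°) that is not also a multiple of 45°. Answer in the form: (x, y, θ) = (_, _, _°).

(x, y, θ) = (4.5, 6.5, 300°)

Enumerate (i+0.5, j+0.5, θ) over the 42 free cells and 16 admissible headings. For each, cast all 7 beams and compare to the given ranges.
  (3.5, 7.5, 300°): beam 1 = 1.9319 ≠ 0.5176 ✗
  (1.5, 7.5, 210°): beam 3 = 0.5176 ≠ 5.6940 ✗
  (4.5, 7.5, 105°): beam 1 = 1.0000 ≠ 0.5176 ✗
  (3.5, 1.5, 120°): beam 3 = 6.7293 ≠ 5.6940 ✗
  …
  (4.5, 6.5, 300°): r_1=0.5176, r_2=0.5774, r_3=5.6940, r_4=2.8868, r_5=0.5176, r_6=0.5774, r_7=1.5529 — all match ✓
Only this pose fits every beam.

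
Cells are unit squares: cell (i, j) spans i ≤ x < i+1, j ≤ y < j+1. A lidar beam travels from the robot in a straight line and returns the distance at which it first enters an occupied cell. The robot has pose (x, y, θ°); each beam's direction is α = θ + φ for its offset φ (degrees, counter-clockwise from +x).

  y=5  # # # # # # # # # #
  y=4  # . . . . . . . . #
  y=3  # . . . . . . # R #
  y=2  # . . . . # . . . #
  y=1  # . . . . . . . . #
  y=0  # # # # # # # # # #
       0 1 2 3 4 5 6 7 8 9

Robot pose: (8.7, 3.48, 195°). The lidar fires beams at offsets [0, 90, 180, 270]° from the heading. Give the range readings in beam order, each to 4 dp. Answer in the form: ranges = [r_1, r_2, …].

beam 1: φ=0°, α=195°
  cosα=-0.9659 sinα=-0.2588 | (8,3) | tMaxX 0.7247 tMaxY 1.8546 | tΔX 1.0353 tΔY 3.8637
    t=0.7247 [x] (7,3) — stop
  → r_1 = 0.7247
beam 2: φ=90°, α=285°
  cosα=0.2588 sinα=-0.9659 | (8,3) | tMaxX 1.1591 tMaxY 0.4969 | tΔX 3.8637 tΔY 1.0353
    t=0.4969 [y] (8,2)
    t=1.1591 [x] (9,2) — stop
  → r_2 = 1.1591
beam 3: φ=180°, α=15°
  cosα=0.9659 sinα=0.2588 | (8,3) | tMaxX 0.3106 tMaxY 2.0091 | tΔX 1.0353 tΔY 3.8637
    t=0.3106 [x] (9,3) — stop
  → r_3 = 0.3106
beam 4: φ=270°, α=105°
  cosα=-0.2588 sinα=0.9659 | (8,3) | tMaxX 2.7046 tMaxY 0.5383 | tΔX 3.8637 tΔY 1.0353
    t=0.5383 [y] (8,4)
    t=1.5736 [y] (8,5) — stop
  → r_4 = 1.5736

ranges = [0.7247, 1.1591, 0.3106, 1.5736]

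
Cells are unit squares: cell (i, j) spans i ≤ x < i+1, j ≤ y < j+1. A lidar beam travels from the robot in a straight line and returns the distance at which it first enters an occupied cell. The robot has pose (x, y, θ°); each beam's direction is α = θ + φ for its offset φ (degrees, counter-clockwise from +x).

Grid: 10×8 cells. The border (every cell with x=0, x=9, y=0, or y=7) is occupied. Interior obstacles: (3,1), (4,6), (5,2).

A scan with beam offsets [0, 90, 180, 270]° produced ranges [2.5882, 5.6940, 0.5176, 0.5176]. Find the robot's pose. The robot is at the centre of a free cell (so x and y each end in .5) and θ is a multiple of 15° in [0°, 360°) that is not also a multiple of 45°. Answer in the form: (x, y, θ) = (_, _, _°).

(x, y, θ) = (3.5, 6.5, 195°)

Enumerate (i+0.5, j+0.5, θ) over the 45 free cells and 16 admissible headings. For each, cast all 4 beams and compare to the given ranges.
  (2.5, 6.5, 105°): beam 1 = 0.5176 ≠ 2.5882 ✗
  (8.5, 4.5, 60°): beam 1 = 1.0000 ≠ 2.5882 ✗
  (5.5, 3.5, 165°): beam 1 = 4.6587 ≠ 2.5882 ✗
  …
  (3.5, 6.5, 195°): r_1=2.5882, r_2=5.6940, r_3=0.5176, r_4=0.5176 — all match ✓
No second candidate reproduces the full scan.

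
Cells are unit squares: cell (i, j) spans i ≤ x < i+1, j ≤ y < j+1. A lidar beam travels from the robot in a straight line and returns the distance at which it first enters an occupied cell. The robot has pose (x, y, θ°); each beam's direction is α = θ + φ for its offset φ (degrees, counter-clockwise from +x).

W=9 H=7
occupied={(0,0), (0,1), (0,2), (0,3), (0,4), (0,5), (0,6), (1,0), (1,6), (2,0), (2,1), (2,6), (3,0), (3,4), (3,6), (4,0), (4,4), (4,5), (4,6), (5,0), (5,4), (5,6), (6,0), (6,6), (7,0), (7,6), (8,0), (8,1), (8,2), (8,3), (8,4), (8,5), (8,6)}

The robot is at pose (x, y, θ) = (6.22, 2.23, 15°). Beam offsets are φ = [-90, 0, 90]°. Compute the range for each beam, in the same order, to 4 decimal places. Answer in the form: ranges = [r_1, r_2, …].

beam 1: φ=-90°, α=285°
  d=(0.2588,-0.9659)  start (6,2)  tX=3.0137 tY=0.2381  stride 1/|dx|=3.8637 1/|dy|=1.0353
    cross y-line → (6,1), t=0.2381
    cross y-line → (6,0), t=1.2734 (wall)
  → r_1 = 1.2734
beam 2: φ=0°, α=15°
  d=(0.9659,0.2588)  start (6,2)  tX=0.8075 tY=2.9751  stride 1/|dx|=1.0353 1/|dy|=3.8637
    cross x-line → (7,2), t=0.8075
    cross x-line → (8,2), t=1.8428 (wall)
  → r_2 = 1.8428
beam 3: φ=90°, α=105°
  d=(-0.2588,0.9659)  start (6,2)  tX=0.8500 tY=0.7972  stride 1/|dx|=3.8637 1/|dy|=1.0353
    cross y-line → (6,3), t=0.7972
    cross x-line → (5,3), t=0.8500
    cross y-line → (5,4), t=1.8324 (wall)
  → r_3 = 1.8324

ranges = [1.2734, 1.8428, 1.8324]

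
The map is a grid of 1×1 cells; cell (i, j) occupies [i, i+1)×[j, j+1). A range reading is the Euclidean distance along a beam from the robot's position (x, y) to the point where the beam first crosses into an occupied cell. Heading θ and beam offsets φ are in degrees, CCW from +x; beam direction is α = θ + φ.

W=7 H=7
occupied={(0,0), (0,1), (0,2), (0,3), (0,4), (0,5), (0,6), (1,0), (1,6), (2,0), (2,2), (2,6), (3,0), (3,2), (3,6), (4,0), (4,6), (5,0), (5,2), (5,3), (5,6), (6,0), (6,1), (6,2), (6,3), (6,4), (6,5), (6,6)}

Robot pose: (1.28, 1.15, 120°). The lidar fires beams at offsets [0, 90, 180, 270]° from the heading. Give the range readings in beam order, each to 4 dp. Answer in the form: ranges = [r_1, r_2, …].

ranges = [0.5600, 0.3000, 0.1732, 1.7000]

beam 1: φ=0°, α=120°
  direction (-0.5000, 0.8660); cell (1,1); t to first gridline: x 0.5600, y 0.9815 (then +2.0000 / +1.1547)
    (0,1) via x @ 0.5600  # hit
  → r_1 = 0.5600
beam 2: φ=90°, α=210°
  direction (-0.8660, -0.5000); cell (1,1); t to first gridline: x 0.3233, y 0.3000 (then +1.1547 / +2.0000)
    (1,0) via y @ 0.3000  # hit
  → r_2 = 0.3000
beam 3: φ=180°, α=300°
  direction (0.5000, -0.8660); cell (1,1); t to first gridline: x 1.4400, y 0.1732 (then +2.0000 / +1.1547)
    (1,0) via y @ 0.1732  # hit
  → r_3 = 0.1732
beam 4: φ=270°, α=30°
  direction (0.8660, 0.5000); cell (1,1); t to first gridline: x 0.8314, y 1.7000 (then +1.1547 / +2.0000)
    (2,1) via x @ 0.8314
    (2,2) via y @ 1.7000  # hit
  → r_4 = 1.7000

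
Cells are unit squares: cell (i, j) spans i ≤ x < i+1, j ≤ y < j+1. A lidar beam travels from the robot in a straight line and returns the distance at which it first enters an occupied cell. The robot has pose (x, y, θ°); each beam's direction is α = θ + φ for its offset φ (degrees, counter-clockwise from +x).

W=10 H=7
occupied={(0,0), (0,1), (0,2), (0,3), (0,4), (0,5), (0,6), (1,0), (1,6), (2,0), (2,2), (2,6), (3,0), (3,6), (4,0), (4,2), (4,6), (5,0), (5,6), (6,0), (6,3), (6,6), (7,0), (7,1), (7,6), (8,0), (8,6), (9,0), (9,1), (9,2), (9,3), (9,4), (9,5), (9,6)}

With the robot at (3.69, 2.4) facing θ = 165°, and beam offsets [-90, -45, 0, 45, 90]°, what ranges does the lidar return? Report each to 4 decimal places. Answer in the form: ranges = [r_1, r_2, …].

ranges = [3.7270, 4.1569, 0.7143, 0.7967, 1.4494]

beam 1: φ=-90°, α=75°
  dir = (cos 75°, sin 75°) = (0.2588, 0.9659); from cell (3,2)
  next x-line at t=1.1977, next y-line at t=0.6212; Δt_x=3.8637, Δt_y=1.0353
    y: enter (3,3) at t=0.6212
    x: enter (4,3) at t=1.1977
    y: enter (4,4) at t=1.6564
    y: enter (4,5) at t=2.6917
    y: enter (4,6) at t=3.7270 ← occupied
  → r_1 = 3.7270
beam 2: φ=-45°, α=120°
  dir = (cos 120°, sin 120°) = (-0.5000, 0.8660); from cell (3,2)
  next x-line at t=1.3800, next y-line at t=0.6928; Δt_x=2.0000, Δt_y=1.1547
    y: enter (3,3) at t=0.6928
    x: enter (2,3) at t=1.3800
    y: enter (2,4) at t=1.8475
    y: enter (2,5) at t=3.0022
    x: enter (1,5) at t=3.3800
    y: enter (1,6) at t=4.1569 ← occupied
  → r_2 = 4.1569
beam 3: φ=0°, α=165°
  dir = (cos 165°, sin 165°) = (-0.9659, 0.2588); from cell (3,2)
  next x-line at t=0.7143, next y-line at t=2.3182; Δt_x=1.0353, Δt_y=3.8637
    x: enter (2,2) at t=0.7143 ← occupied
  → r_3 = 0.7143
beam 4: φ=45°, α=210°
  dir = (cos 210°, sin 210°) = (-0.8660, -0.5000); from cell (3,2)
  next x-line at t=0.7967, next y-line at t=0.8000; Δt_x=1.1547, Δt_y=2.0000
    x: enter (2,2) at t=0.7967 ← occupied
  → r_4 = 0.7967
beam 5: φ=90°, α=255°
  dir = (cos 255°, sin 255°) = (-0.2588, -0.9659); from cell (3,2)
  next x-line at t=2.6660, next y-line at t=0.4141; Δt_x=3.8637, Δt_y=1.0353
    y: enter (3,1) at t=0.4141
    y: enter (3,0) at t=1.4494 ← occupied
  → r_5 = 1.4494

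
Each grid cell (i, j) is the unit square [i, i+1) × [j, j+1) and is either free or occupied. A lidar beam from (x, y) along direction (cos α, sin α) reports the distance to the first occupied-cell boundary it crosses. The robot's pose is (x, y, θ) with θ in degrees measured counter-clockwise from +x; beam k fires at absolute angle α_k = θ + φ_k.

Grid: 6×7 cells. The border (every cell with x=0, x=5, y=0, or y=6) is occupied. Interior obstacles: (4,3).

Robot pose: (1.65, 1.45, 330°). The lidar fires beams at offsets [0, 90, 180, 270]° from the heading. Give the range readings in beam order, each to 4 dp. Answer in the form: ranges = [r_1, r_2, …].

beam 1: φ=0°, α=330°
  cosα=0.8660 sinα=-0.5000 | (1,1) | tMaxX 0.4041 tMaxY 0.9000 | tΔX 1.1547 tΔY 2.0000
    t=0.4041 [x] (2,1)
    t=0.9000 [y] (2,0) — stop
  → r_1 = 0.9000
beam 2: φ=90°, α=60°
  cosα=0.5000 sinα=0.8660 | (1,1) | tMaxX 0.7000 tMaxY 0.6351 | tΔX 2.0000 tΔY 1.1547
    t=0.6351 [y] (1,2)
    t=0.7000 [x] (2,2)
    t=1.7898 [y] (2,3)
    t=2.7000 [x] (3,3)
    t=2.9445 [y] (3,4)
    t=4.0992 [y] (3,5)
    t=4.7000 [x] (4,5)
    t=5.2539 [y] (4,6) — stop
  → r_2 = 5.2539
beam 3: φ=180°, α=150°
  cosα=-0.8660 sinα=0.5000 | (1,1) | tMaxX 0.7506 tMaxY 1.1000 | tΔX 1.1547 tΔY 2.0000
    t=0.7506 [x] (0,1) — stop
  → r_3 = 0.7506
beam 4: φ=270°, α=240°
  cosα=-0.5000 sinα=-0.8660 | (1,1) | tMaxX 1.3000 tMaxY 0.5196 | tΔX 2.0000 tΔY 1.1547
    t=0.5196 [y] (1,0) — stop
  → r_4 = 0.5196

ranges = [0.9000, 5.2539, 0.7506, 0.5196]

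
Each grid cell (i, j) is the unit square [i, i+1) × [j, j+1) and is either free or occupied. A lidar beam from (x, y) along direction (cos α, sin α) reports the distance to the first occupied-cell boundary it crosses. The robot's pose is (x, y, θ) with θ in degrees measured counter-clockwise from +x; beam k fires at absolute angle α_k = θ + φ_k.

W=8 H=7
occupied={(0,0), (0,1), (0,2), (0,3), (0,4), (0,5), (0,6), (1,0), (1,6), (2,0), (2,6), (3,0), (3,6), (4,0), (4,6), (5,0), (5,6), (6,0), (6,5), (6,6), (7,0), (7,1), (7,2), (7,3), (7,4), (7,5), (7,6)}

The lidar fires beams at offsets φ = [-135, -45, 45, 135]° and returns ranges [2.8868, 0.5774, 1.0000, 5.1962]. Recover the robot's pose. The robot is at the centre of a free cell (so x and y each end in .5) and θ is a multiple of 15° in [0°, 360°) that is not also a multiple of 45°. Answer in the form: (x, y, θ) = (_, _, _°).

(x, y, θ) = (4.5, 5.5, 105°)

The pose lattice has 29·16 = 464 candidates. Test each by forward raycasting.
  (4.5, 5.5, 255°): beam 1 = 0.5774 ≠ 2.8868 ✗
  (4.5, 3.5, 60°): beam 1 = 2.5882 ≠ 2.8868 ✗
  (1.5, 3.5, 120°): beam 1 = 5.6940 ≠ 2.8868 ✗
  (4.5, 3.5, 345°): beam 1 = 4.0415 ≠ 2.8868 ✗
  …
  (4.5, 5.5, 105°): r_1=2.8868, r_2=0.5774, r_3=1.0000, r_4=5.1962 — all match ✓
No second candidate reproduces the full scan.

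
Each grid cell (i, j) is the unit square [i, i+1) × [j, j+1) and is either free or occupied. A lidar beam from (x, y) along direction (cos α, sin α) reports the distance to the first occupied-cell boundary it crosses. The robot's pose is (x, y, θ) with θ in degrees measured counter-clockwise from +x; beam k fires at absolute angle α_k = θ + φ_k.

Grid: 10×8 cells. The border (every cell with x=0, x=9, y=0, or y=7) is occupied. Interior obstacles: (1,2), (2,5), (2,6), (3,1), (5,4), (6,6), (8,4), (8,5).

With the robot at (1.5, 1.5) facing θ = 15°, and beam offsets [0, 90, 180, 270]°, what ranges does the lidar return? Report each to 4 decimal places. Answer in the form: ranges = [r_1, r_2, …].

beam 1: φ=0°, α=15°
  d=(0.9659,0.2588)  start (1,1)  tX=0.5176 tY=1.9319  stride 1/|dx|=1.0353 1/|dy|=3.8637
    cross x-line → (2,1), t=0.5176
    cross x-line → (3,1), t=1.5529 (wall)
  → r_1 = 1.5529
beam 2: φ=90°, α=105°
  d=(-0.2588,0.9659)  start (1,1)  tX=1.9319 tY=0.5176  stride 1/|dx|=3.8637 1/|dy|=1.0353
    cross y-line → (1,2), t=0.5176 (wall)
  → r_2 = 0.5176
beam 3: φ=180°, α=195°
  d=(-0.9659,-0.2588)  start (1,1)  tX=0.5176 tY=1.9319  stride 1/|dx|=1.0353 1/|dy|=3.8637
    cross x-line → (0,1), t=0.5176 (wall)
  → r_3 = 0.5176
beam 4: φ=270°, α=285°
  d=(0.2588,-0.9659)  start (1,1)  tX=1.9319 tY=0.5176  stride 1/|dx|=3.8637 1/|dy|=1.0353
    cross y-line → (1,0), t=0.5176 (wall)
  → r_4 = 0.5176

ranges = [1.5529, 0.5176, 0.5176, 0.5176]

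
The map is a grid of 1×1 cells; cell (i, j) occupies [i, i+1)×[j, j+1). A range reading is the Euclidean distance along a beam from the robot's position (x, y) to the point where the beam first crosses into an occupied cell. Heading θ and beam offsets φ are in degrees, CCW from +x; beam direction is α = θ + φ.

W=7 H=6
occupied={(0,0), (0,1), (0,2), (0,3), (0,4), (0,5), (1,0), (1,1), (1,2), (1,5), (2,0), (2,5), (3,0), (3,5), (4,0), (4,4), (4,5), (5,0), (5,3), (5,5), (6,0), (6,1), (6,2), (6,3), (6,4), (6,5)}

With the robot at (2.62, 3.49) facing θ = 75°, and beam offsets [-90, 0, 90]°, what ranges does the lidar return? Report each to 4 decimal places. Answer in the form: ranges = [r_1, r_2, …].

beam 1: φ=-90°, α=345°
  d=(0.9659,-0.2588)  start (2,3)  tX=0.3934 tY=1.8932  stride 1/|dx|=1.0353 1/|dy|=3.8637
    cross x-line → (3,3), t=0.3934
    cross x-line → (4,3), t=1.4287
    cross y-line → (4,2), t=1.8932
    cross x-line → (5,2), t=2.4640
    cross x-line → (6,2), t=3.4992 (wall)
  → r_1 = 3.4992
beam 2: φ=0°, α=75°
  d=(0.2588,0.9659)  start (2,3)  tX=1.4682 tY=0.5280  stride 1/|dx|=3.8637 1/|dy|=1.0353
    cross y-line → (2,4), t=0.5280
    cross x-line → (3,4), t=1.4682
    cross y-line → (3,5), t=1.5633 (wall)
  → r_2 = 1.5633
beam 3: φ=90°, α=165°
  d=(-0.9659,0.2588)  start (2,3)  tX=0.6419 tY=1.9705  stride 1/|dx|=1.0353 1/|dy|=3.8637
    cross x-line → (1,3), t=0.6419
    cross x-line → (0,3), t=1.6771 (wall)
  → r_3 = 1.6771

ranges = [3.4992, 1.5633, 1.6771]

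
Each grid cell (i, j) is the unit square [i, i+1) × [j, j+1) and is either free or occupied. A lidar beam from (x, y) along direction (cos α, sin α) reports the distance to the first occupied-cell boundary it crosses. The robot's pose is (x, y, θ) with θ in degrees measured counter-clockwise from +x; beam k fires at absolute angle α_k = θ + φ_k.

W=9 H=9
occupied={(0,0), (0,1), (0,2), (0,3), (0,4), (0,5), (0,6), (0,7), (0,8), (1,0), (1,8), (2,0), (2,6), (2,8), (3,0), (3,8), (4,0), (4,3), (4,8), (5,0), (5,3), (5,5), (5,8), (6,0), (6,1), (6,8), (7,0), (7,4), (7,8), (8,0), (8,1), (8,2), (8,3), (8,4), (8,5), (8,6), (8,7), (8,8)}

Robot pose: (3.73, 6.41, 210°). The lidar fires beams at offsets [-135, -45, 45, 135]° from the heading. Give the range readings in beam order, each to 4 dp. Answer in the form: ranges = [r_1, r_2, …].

beam 1: φ=-135°, α=75°
  direction (0.2588, 0.9659); cell (3,6); t to first gridline: x 1.0432, y 0.6108 (then +3.8637 / +1.0353)
    (3,7) via y @ 0.6108
    (4,7) via x @ 1.0432
    (4,8) via y @ 1.6461  # hit
  → r_1 = 1.6461
beam 2: φ=-45°, α=165°
  direction (-0.9659, 0.2588); cell (3,6); t to first gridline: x 0.7558, y 2.2796 (then +1.0353 / +3.8637)
    (2,6) via x @ 0.7558  # hit
  → r_2 = 0.7558
beam 3: φ=45°, α=255°
  direction (-0.2588, -0.9659); cell (3,6); t to first gridline: x 2.8205, y 0.4245 (then +3.8637 / +1.0353)
    (3,5) via y @ 0.4245
    (3,4) via y @ 1.4597
    (3,3) via y @ 2.4950
    (2,3) via x @ 2.8205
    (2,2) via y @ 3.5303
    (2,1) via y @ 4.5656
    (2,0) via y @ 5.6008  # hit
  → r_3 = 5.6008
beam 4: φ=135°, α=345°
  direction (0.9659, -0.2588); cell (3,6); t to first gridline: x 0.2795, y 1.5841 (then +1.0353 / +3.8637)
    (4,6) via x @ 0.2795
    (5,6) via x @ 1.3148
    (5,5) via y @ 1.5841  # hit
  → r_4 = 1.5841

ranges = [1.6461, 0.7558, 5.6008, 1.5841]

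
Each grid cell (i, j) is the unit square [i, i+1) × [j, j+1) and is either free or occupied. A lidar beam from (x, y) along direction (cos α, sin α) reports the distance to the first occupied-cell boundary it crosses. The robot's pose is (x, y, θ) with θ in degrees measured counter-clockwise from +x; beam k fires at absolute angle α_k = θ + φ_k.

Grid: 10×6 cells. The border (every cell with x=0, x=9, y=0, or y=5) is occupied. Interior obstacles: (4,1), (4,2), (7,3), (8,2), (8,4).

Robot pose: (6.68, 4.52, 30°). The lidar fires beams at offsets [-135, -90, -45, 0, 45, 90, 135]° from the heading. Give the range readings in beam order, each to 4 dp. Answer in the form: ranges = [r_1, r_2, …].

ranges = [3.6442, 0.6400, 1.3666, 0.9600, 0.4969, 0.5543, 1.8546]

beam 1: φ=-135°, α=255°
  d=(-0.2588,-0.9659)  start (6,4)  tX=2.6273 tY=0.5383  stride 1/|dx|=3.8637 1/|dy|=1.0353
    cross y-line → (6,3), t=0.5383
    cross y-line → (6,2), t=1.5736
    cross y-line → (6,1), t=2.6089
    cross x-line → (5,1), t=2.6273
    cross y-line → (5,0), t=3.6442 (wall)
  → r_1 = 3.6442
beam 2: φ=-90°, α=300°
  d=(0.5000,-0.8660)  start (6,4)  tX=0.6400 tY=0.6004  stride 1/|dx|=2.0000 1/|dy|=1.1547
    cross y-line → (6,3), t=0.6004
    cross x-line → (7,3), t=0.6400 (wall)
  → r_2 = 0.6400
beam 3: φ=-45°, α=345°
  d=(0.9659,-0.2588)  start (6,4)  tX=0.3313 tY=2.0091  stride 1/|dx|=1.0353 1/|dy|=3.8637
    cross x-line → (7,4), t=0.3313
    cross x-line → (8,4), t=1.3666 (wall)
  → r_3 = 1.3666
beam 4: φ=0°, α=30°
  d=(0.8660,0.5000)  start (6,4)  tX=0.3695 tY=0.9600  stride 1/|dx|=1.1547 1/|dy|=2.0000
    cross x-line → (7,4), t=0.3695
    cross y-line → (7,5), t=0.9600 (wall)
  → r_4 = 0.9600
beam 5: φ=45°, α=75°
  d=(0.2588,0.9659)  start (6,4)  tX=1.2364 tY=0.4969  stride 1/|dx|=3.8637 1/|dy|=1.0353
    cross y-line → (6,5), t=0.4969 (wall)
  → r_5 = 0.4969
beam 6: φ=90°, α=120°
  d=(-0.5000,0.8660)  start (6,4)  tX=1.3600 tY=0.5543  stride 1/|dx|=2.0000 1/|dy|=1.1547
    cross y-line → (6,5), t=0.5543 (wall)
  → r_6 = 0.5543
beam 7: φ=135°, α=165°
  d=(-0.9659,0.2588)  start (6,4)  tX=0.7040 tY=1.8546  stride 1/|dx|=1.0353 1/|dy|=3.8637
    cross x-line → (5,4), t=0.7040
    cross x-line → (4,4), t=1.7393
    cross y-line → (4,5), t=1.8546 (wall)
  → r_7 = 1.8546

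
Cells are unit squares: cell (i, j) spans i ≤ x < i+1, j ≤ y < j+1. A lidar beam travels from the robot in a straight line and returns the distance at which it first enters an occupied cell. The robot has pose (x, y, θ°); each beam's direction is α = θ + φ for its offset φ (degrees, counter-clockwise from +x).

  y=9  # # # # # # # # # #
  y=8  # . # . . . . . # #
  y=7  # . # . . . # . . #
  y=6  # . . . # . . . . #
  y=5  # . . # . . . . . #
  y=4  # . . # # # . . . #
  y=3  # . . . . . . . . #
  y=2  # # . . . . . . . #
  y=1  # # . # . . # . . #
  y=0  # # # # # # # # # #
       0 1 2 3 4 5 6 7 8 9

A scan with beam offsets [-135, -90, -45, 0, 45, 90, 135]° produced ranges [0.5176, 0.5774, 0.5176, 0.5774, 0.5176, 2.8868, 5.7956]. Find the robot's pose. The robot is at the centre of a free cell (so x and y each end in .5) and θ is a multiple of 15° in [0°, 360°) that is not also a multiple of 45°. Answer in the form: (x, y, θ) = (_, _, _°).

(x, y, θ) = (2.5, 1.5, 330°)

The pose lattice has 51·16 = 816 candidates. Test each by forward raycasting.
  (4.5, 7.5, 120°): beam 1 = 1.5529 ≠ 0.5176 ✗
  (2.5, 5.5, 195°): beam 1 = 4.0415 ≠ 0.5176 ✗
  (5.5, 6.5, 285°): beam 1 = 0.5774 ≠ 0.5176 ✗
  …
  (2.5, 1.5, 330°): r_1=0.5176, r_2=0.5774, r_3=0.5176, r_4=0.5774, r_5=0.5176, r_6=2.8868, r_7=5.7956 — all match ✓
Unique over the lattice → pose = (2.5, 1.5, 330°).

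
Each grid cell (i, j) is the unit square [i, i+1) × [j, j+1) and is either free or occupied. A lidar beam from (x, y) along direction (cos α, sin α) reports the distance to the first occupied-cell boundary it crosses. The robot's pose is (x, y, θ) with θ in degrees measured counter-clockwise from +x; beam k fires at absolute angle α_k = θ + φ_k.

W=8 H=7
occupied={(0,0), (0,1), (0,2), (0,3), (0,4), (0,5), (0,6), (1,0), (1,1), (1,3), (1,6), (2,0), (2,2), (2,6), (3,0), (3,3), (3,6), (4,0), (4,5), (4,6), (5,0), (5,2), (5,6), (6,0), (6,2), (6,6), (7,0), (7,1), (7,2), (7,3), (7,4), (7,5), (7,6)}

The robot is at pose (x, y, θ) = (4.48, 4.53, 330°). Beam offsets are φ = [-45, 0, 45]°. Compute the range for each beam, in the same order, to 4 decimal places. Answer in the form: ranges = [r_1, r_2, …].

beam 1: φ=-45°, α=285°
  cosα=0.2588 sinα=-0.9659 | (4,4) | tMaxX 2.0091 tMaxY 0.5487 | tΔX 3.8637 tΔY 1.0353
    t=0.5487 [y] (4,3)
    t=1.5840 [y] (4,2)
    t=2.0091 [x] (5,2) — stop
  → r_1 = 2.0091
beam 2: φ=0°, α=330°
  cosα=0.8660 sinα=-0.5000 | (4,4) | tMaxX 0.6004 tMaxY 1.0600 | tΔX 1.1547 tΔY 2.0000
    t=0.6004 [x] (5,4)
    t=1.0600 [y] (5,3)
    t=1.7551 [x] (6,3)
    t=2.9098 [x] (7,3) — stop
  → r_2 = 2.9098
beam 3: φ=45°, α=15°
  cosα=0.9659 sinα=0.2588 | (4,4) | tMaxX 0.5383 tMaxY 1.8159 | tΔX 1.0353 tΔY 3.8637
    t=0.5383 [x] (5,4)
    t=1.5736 [x] (6,4)
    t=1.8159 [y] (6,5)
    t=2.6089 [x] (7,5) — stop
  → r_3 = 2.6089

ranges = [2.0091, 2.9098, 2.6089]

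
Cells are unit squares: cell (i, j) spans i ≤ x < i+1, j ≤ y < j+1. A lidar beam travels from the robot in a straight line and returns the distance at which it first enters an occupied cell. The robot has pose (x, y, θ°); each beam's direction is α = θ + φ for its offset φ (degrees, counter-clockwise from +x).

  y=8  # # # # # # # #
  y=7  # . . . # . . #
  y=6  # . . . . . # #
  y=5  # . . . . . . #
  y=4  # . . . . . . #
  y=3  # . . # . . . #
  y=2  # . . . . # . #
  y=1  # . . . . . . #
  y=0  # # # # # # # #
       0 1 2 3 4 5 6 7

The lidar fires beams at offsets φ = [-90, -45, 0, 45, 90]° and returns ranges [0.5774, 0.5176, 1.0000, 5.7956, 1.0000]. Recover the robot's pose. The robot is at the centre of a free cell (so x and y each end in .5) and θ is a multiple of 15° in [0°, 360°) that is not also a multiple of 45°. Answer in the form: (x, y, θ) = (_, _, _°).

(x, y, θ) = (6.5, 1.5, 60°)

Candidates: 38 free-cell centres × 16 headings = 608 poses. Raycast each; keep the one whose scan matches to 4 dp.
  (1.5, 4.5, 165°): beam 1 = 3.6235 ≠ 0.5774 ✗
  (2.5, 3.5, 165°): beam 1 = 4.6587 ≠ 0.5774 ✗
  (2.5, 1.5, 30°): beam 2 = 1.9319 ≠ 0.5176 ✗
  (2.5, 2.5, 240°): beam 1 = 1.7321 ≠ 0.5774 ✗
  (2.5, 4.5, 120°): beam 1 = 4.0415 ≠ 0.5774 ✗
  …
  (6.5, 1.5, 60°): r_1=0.5774, r_2=0.5176, r_3=1.0000, r_4=5.7956, r_5=1.0000 — all match ✓
No second candidate reproduces the full scan.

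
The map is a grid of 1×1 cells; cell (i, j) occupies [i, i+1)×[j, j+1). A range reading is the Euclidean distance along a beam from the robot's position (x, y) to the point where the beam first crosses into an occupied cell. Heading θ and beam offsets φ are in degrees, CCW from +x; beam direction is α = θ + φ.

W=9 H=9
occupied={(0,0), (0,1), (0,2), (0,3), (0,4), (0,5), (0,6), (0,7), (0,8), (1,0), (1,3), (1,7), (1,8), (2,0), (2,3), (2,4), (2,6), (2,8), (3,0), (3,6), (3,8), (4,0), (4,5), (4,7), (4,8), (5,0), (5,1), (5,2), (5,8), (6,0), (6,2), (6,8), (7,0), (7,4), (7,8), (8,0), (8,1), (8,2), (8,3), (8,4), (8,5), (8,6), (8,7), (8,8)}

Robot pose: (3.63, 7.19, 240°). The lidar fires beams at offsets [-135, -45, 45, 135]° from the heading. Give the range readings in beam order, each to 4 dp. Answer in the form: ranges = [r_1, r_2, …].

ranges = [0.8386, 0.7341, 0.1967, 0.3831]

beam 1: φ=-135°, α=105°
  cosα=-0.2588 sinα=0.9659 | (3,7) | tMaxX 2.4341 tMaxY 0.8386 | tΔX 3.8637 tΔY 1.0353
    t=0.8386 [y] (3,8) — stop
  → r_1 = 0.8386
beam 2: φ=-45°, α=195°
  cosα=-0.9659 sinα=-0.2588 | (3,7) | tMaxX 0.6522 tMaxY 0.7341 | tΔX 1.0353 tΔY 3.8637
    t=0.6522 [x] (2,7)
    t=0.7341 [y] (2,6) — stop
  → r_2 = 0.7341
beam 3: φ=45°, α=285°
  cosα=0.2588 sinα=-0.9659 | (3,7) | tMaxX 1.4296 tMaxY 0.1967 | tΔX 3.8637 tΔY 1.0353
    t=0.1967 [y] (3,6) — stop
  → r_3 = 0.1967
beam 4: φ=135°, α=15°
  cosα=0.9659 sinα=0.2588 | (3,7) | tMaxX 0.3831 tMaxY 3.1296 | tΔX 1.0353 tΔY 3.8637
    t=0.3831 [x] (4,7) — stop
  → r_4 = 0.3831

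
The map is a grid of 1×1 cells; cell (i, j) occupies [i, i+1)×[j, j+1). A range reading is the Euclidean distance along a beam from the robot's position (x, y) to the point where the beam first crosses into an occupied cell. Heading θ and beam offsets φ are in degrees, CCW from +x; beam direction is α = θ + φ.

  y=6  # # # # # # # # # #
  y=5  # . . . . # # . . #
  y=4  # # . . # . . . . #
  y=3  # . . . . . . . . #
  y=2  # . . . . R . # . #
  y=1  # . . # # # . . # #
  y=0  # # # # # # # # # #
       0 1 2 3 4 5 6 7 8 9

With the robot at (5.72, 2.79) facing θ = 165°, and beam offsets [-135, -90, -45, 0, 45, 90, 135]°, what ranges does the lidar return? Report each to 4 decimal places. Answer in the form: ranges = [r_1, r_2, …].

beam 1: φ=-135°, α=30°
  cosα=0.8660 sinα=0.5000 | (5,2) | tMaxX 0.3233 tMaxY 0.4200 | tΔX 1.1547 tΔY 2.0000
    t=0.3233 [x] (6,2)
    t=0.4200 [y] (6,3)
    t=1.4780 [x] (7,3)
    t=2.4200 [y] (7,4)
    t=2.6327 [x] (8,4)
    t=3.7874 [x] (9,4) — stop
  → r_1 = 3.7874
beam 2: φ=-90°, α=75°
  cosα=0.2588 sinα=0.9659 | (5,2) | tMaxX 1.0818 tMaxY 0.2174 | tΔX 3.8637 tΔY 1.0353
    t=0.2174 [y] (5,3)
    t=1.0818 [x] (6,3)
    t=1.2527 [y] (6,4)
    t=2.2880 [y] (6,5) — stop
  → r_2 = 2.2880
beam 3: φ=-45°, α=120°
  cosα=-0.5000 sinα=0.8660 | (5,2) | tMaxX 1.4400 tMaxY 0.2425 | tΔX 2.0000 tΔY 1.1547
    t=0.2425 [y] (5,3)
    t=1.3972 [y] (5,4)
    t=1.4400 [x] (4,4) — stop
  → r_3 = 1.4400
beam 4: φ=0°, α=165°
  cosα=-0.9659 sinα=0.2588 | (5,2) | tMaxX 0.7454 tMaxY 0.8114 | tΔX 1.0353 tΔY 3.8637
    t=0.7454 [x] (4,2)
    t=0.8114 [y] (4,3)
    t=1.7807 [x] (3,3)
    t=2.8160 [x] (2,3)
    t=3.8512 [x] (1,3)
    t=4.6751 [y] (1,4) — stop
  → r_4 = 4.6751
beam 5: φ=45°, α=210°
  cosα=-0.8660 sinα=-0.5000 | (5,2) | tMaxX 0.8314 tMaxY 1.5800 | tΔX 1.1547 tΔY 2.0000
    t=0.8314 [x] (4,2)
    t=1.5800 [y] (4,1) — stop
  → r_5 = 1.5800
beam 6: φ=90°, α=255°
  cosα=-0.2588 sinα=-0.9659 | (5,2) | tMaxX 2.7819 tMaxY 0.8179 | tΔX 3.8637 tΔY 1.0353
    t=0.8179 [y] (5,1) — stop
  → r_6 = 0.8179
beam 7: φ=135°, α=300°
  cosα=0.5000 sinα=-0.8660 | (5,2) | tMaxX 0.5600 tMaxY 0.9122 | tΔX 2.0000 tΔY 1.1547
    t=0.5600 [x] (6,2)
    t=0.9122 [y] (6,1)
    t=2.0669 [y] (6,0) — stop
  → r_7 = 2.0669

ranges = [3.7874, 2.2880, 1.4400, 4.6751, 1.5800, 0.8179, 2.0669]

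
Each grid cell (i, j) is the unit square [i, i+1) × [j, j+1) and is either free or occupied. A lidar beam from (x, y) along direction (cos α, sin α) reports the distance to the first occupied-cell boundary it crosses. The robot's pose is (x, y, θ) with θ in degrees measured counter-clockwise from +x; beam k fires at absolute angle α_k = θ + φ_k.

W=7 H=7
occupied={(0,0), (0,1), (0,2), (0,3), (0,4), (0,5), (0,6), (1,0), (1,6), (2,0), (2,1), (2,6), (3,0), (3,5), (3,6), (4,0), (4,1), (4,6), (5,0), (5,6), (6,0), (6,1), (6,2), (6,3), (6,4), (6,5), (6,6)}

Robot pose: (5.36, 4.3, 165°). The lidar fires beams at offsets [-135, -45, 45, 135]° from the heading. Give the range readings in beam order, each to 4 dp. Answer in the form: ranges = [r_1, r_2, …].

beam 1: φ=-135°, α=30°
  d=(0.8660,0.5000)  start (5,4)  tX=0.7390 tY=1.4000  stride 1/|dx|=1.1547 1/|dy|=2.0000
    cross x-line → (6,4), t=0.7390 (wall)
  → r_1 = 0.7390
beam 2: φ=-45°, α=120°
  d=(-0.5000,0.8660)  start (5,4)  tX=0.7200 tY=0.8083  stride 1/|dx|=2.0000 1/|dy|=1.1547
    cross x-line → (4,4), t=0.7200
    cross y-line → (4,5), t=0.8083
    cross y-line → (4,6), t=1.9630 (wall)
  → r_2 = 1.9630
beam 3: φ=45°, α=210°
  d=(-0.8660,-0.5000)  start (5,4)  tX=0.4157 tY=0.6000  stride 1/|dx|=1.1547 1/|dy|=2.0000
    cross x-line → (4,4), t=0.4157
    cross y-line → (4,3), t=0.6000
    cross x-line → (3,3), t=1.5704
    cross y-line → (3,2), t=2.6000
    cross x-line → (2,2), t=2.7251
    cross x-line → (1,2), t=3.8798
    cross y-line → (1,1), t=4.6000
    cross x-line → (0,1), t=5.0345 (wall)
  → r_3 = 5.0345
beam 4: φ=135°, α=300°
  d=(0.5000,-0.8660)  start (5,4)  tX=1.2800 tY=0.3464  stride 1/|dx|=2.0000 1/|dy|=1.1547
    cross y-line → (5,3), t=0.3464
    cross x-line → (6,3), t=1.2800 (wall)
  → r_4 = 1.2800

ranges = [0.7390, 1.9630, 5.0345, 1.2800]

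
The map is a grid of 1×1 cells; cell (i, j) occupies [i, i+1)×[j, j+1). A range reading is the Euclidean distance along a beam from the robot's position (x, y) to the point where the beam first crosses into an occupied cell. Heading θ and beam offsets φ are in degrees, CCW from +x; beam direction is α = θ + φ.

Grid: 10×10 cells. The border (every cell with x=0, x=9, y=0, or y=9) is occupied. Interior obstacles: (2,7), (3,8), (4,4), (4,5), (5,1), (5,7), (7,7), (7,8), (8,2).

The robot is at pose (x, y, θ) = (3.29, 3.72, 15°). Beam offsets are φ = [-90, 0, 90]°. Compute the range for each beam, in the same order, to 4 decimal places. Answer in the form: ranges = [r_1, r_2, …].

beam 1: φ=-90°, α=285°
  cosα=0.2588 sinα=-0.9659 | (3,3) | tMaxX 2.7432 tMaxY 0.7454 | tΔX 3.8637 tΔY 1.0353
    t=0.7454 [y] (3,2)
    t=1.7807 [y] (3,1)
    t=2.7432 [x] (4,1)
    t=2.8160 [y] (4,0) — stop
  → r_1 = 2.8160
beam 2: φ=0°, α=15°
  cosα=0.9659 sinα=0.2588 | (3,3) | tMaxX 0.7350 tMaxY 1.0818 | tΔX 1.0353 tΔY 3.8637
    t=0.7350 [x] (4,3)
    t=1.0818 [y] (4,4) — stop
  → r_2 = 1.0818
beam 3: φ=90°, α=105°
  cosα=-0.2588 sinα=0.9659 | (3,3) | tMaxX 1.1205 tMaxY 0.2899 | tΔX 3.8637 tΔY 1.0353
    t=0.2899 [y] (3,4)
    t=1.1205 [x] (2,4)
    t=1.3252 [y] (2,5)
    t=2.3604 [y] (2,6)
    t=3.3957 [y] (2,7) — stop
  → r_3 = 3.3957

ranges = [2.8160, 1.0818, 3.3957]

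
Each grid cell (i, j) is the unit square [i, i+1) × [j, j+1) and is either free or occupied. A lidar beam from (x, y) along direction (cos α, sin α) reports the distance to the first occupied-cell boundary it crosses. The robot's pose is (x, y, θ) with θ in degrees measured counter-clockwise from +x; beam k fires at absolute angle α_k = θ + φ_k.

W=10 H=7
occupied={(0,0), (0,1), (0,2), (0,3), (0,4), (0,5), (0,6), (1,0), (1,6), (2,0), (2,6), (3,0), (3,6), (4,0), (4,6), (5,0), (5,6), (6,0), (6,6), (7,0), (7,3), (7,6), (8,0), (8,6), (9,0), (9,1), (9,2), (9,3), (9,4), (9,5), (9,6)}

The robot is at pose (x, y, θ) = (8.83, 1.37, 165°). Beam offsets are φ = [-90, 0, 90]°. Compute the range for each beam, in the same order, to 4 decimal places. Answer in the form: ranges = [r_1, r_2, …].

ranges = [0.6568, 8.1062, 0.3831]

beam 1: φ=-90°, α=75°
  dir = (cos 75°, sin 75°) = (0.2588, 0.9659); from cell (8,1)
  next x-line at t=0.6568, next y-line at t=0.6522; Δt_x=3.8637, Δt_y=1.0353
    y: enter (8,2) at t=0.6522
    x: enter (9,2) at t=0.6568 ← occupied
  → r_1 = 0.6568
beam 2: φ=0°, α=165°
  dir = (cos 165°, sin 165°) = (-0.9659, 0.2588); from cell (8,1)
  next x-line at t=0.8593, next y-line at t=2.4341; Δt_x=1.0353, Δt_y=3.8637
    x: enter (7,1) at t=0.8593
    x: enter (6,1) at t=1.8946
    y: enter (6,2) at t=2.4341
    x: enter (5,2) at t=2.9298
    x: enter (4,2) at t=3.9651
    x: enter (3,2) at t=5.0004
    x: enter (2,2) at t=6.0357
    y: enter (2,3) at t=6.2978
    x: enter (1,3) at t=7.0709
    x: enter (0,3) at t=8.1062 ← occupied
  → r_2 = 8.1062
beam 3: φ=90°, α=255°
  dir = (cos 255°, sin 255°) = (-0.2588, -0.9659); from cell (8,1)
  next x-line at t=3.2069, next y-line at t=0.3831; Δt_x=3.8637, Δt_y=1.0353
    y: enter (8,0) at t=0.3831 ← occupied
  → r_3 = 0.3831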